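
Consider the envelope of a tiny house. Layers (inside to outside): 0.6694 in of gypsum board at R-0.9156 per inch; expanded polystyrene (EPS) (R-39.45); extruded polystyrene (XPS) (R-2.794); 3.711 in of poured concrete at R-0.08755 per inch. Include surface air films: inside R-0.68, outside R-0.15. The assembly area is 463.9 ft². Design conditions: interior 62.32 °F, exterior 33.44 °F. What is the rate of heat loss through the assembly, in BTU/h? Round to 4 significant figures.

304.4 BTU/h

0.6694 × 0.9156 = 0.6129
3.711 × 0.08755 = 0.3249
R_total = 0.68 + 0.6129 + 39.45 + 2.794 + 0.3249 + 0.15 = 44.012 ft²·°F·h/BTU
Q = A·ΔT/R = 463.9 × (62.32 − 33.44) / 44.012 = 304.41 BTU/h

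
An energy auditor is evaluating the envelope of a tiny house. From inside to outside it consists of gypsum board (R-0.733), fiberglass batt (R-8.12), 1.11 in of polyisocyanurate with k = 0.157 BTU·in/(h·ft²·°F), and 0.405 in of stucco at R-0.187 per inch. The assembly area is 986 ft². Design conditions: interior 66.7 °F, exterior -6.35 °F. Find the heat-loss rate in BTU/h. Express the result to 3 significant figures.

1.11/0.157 = 7.07
0.405 × 0.187 = 0.07574
R_total = 0.733 + 8.12 + 7.07 + 0.07574 = 16 ft²·°F·h/BTU
Q = A·ΔT/R = 986 × (66.7 − (-6.35)) / 16 = 4502 BTU/h

4500 BTU/h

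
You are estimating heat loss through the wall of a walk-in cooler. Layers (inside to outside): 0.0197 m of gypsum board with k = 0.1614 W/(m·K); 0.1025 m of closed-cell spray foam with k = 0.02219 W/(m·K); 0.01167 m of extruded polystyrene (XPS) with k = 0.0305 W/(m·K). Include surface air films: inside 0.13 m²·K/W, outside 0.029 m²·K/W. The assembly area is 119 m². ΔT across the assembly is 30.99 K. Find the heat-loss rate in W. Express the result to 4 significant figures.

698.1 W

0.0197/0.1614 = 0.12206
0.1025/0.02219 = 4.6192
0.01167/0.0305 = 0.38262
R_total = 0.13 + 0.12206 + 4.6192 + 0.38262 + 0.029 = 5.2829 m²·K/W
Q = A·ΔT/R = 119 × 30.99 / 5.2829 = 698.07 W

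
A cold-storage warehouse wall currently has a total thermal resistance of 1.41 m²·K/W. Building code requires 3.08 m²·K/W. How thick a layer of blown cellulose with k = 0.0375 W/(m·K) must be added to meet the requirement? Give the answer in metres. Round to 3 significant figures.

ΔR = 3.08 − 1.41 = 1.67 m²·K/W
L = ΔR × k = 1.67 × 0.0375 = 0.06263 m

0.0626 m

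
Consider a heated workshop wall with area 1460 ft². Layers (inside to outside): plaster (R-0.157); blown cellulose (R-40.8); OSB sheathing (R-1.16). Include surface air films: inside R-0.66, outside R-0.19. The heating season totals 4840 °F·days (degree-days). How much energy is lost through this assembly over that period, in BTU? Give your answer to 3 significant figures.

R_total = 0.66 + 0.157 + 40.8 + 1.16 + 0.19 = 42.97 ft²·°F·h/BTU
E = A × HDD × 24 / R = 1460 × 4840 × 24 / 42.97 = 3947000 BTU

3950000 BTU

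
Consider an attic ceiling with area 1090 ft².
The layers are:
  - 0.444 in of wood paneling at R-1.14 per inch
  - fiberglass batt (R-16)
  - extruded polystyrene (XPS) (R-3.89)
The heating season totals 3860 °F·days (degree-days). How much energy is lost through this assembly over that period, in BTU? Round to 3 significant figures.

0.444 × 1.14 = 0.5062
R_total = 0.5062 + 16 + 3.89 = 20.4 ft²·°F·h/BTU
E = A × HDD × 24 / R = 1090 × 3860 × 24 / 20.4 = 4951000 BTU

4950000 BTU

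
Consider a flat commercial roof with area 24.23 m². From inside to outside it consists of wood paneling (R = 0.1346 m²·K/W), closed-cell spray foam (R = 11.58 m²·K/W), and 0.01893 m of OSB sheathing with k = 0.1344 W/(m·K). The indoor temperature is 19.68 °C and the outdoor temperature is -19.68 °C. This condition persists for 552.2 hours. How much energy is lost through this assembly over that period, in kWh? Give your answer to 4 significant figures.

44.42 kWh

0.01893/0.1344 = 0.14085
R_total = 0.1346 + 11.58 + 0.14085 = 11.855 m²·K/W
Q = 24.23 × (19.68 − (-19.68)) / 11.855 = 80.443 W
E = 80.443 W × 552.2 h / 1000 = 44.421 kWh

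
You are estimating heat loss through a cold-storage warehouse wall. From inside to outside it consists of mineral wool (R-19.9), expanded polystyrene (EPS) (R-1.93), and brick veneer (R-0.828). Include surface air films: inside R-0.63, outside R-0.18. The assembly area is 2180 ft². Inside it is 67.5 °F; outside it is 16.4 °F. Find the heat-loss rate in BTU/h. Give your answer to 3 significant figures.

R_total = 0.63 + 19.9 + 1.93 + 0.828 + 0.18 = 23.47 ft²·°F·h/BTU
Q = A·ΔT/R = 2180 × (67.5 − 16.4) / 23.47 = 4747 BTU/h

4750 BTU/h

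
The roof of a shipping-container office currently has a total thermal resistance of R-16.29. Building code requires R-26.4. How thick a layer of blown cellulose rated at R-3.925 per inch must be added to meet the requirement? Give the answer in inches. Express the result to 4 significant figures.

2.576 in

ΔR = 26.4 − 16.29 = 10.11 ft²·°F·h/BTU
L = ΔR / (R/in) = 10.11/3.925 = 2.5758 in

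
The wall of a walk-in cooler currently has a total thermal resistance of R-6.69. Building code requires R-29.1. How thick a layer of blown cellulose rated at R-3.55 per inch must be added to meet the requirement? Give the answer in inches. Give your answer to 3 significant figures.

ΔR = 29.1 − 6.69 = 22.41 ft²·°F·h/BTU
L = ΔR / (R/in) = 22.41/3.55 = 6.313 in

6.31 in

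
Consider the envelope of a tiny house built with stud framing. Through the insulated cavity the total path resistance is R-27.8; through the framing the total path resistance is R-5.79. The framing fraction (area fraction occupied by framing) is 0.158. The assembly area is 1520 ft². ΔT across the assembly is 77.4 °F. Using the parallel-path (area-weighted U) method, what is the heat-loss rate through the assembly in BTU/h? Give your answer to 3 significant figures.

U_eff = 0.842/27.8 + 0.158/5.79 = 0.03029 + 0.02729 = 0.05758
R_eff = 1/U_eff = 17.37 ft²·°F·h/BTU
Q = 1520 × 77.4 / 17.37 = 6774 BTU/h

6770 BTU/h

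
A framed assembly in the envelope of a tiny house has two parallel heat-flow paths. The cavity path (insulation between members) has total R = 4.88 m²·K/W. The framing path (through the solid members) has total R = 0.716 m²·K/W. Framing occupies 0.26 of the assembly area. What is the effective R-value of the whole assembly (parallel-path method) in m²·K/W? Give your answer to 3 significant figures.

1.94 m²·K/W

U_eff = 0.74/4.88 + 0.26/0.716 = 0.1516 + 0.3631 = 0.5148
R_eff = 1/U_eff = 1.943 m²·K/W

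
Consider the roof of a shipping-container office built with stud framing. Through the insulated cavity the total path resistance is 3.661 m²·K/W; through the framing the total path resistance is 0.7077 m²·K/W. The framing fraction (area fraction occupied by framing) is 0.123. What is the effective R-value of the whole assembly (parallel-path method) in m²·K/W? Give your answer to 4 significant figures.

2.419 m²·K/W

U_eff = 0.877/3.661 + 0.123/0.7077 = 0.23955 + 0.1738 = 0.41335
R_eff = 1/U_eff = 2.4192 m²·K/W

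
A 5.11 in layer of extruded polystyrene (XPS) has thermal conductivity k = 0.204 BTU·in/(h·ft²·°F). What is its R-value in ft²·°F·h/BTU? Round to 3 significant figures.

25.0 ft²·°F·h/BTU

R = L/k = 5.11/0.204 = 25.05 ft²·°F·h/BTU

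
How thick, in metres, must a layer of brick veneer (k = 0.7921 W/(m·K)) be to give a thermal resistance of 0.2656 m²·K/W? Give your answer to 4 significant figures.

0.2104 m

L = R·k = 0.2656 × 0.7921 = 0.21038 m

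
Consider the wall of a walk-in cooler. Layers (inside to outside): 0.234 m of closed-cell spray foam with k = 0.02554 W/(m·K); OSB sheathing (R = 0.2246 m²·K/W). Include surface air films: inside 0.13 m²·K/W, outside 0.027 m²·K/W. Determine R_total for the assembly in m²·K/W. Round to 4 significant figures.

0.234/0.02554 = 9.1621
R_total = 0.13 + 9.1621 + 0.2246 + 0.027 = 9.5437 m²·K/W

9.544 m²·K/W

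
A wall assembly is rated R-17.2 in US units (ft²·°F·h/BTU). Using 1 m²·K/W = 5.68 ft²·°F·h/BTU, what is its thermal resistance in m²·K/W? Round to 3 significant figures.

R_SI = 17.2/5.68 = 3.028

3.03 m²·K/W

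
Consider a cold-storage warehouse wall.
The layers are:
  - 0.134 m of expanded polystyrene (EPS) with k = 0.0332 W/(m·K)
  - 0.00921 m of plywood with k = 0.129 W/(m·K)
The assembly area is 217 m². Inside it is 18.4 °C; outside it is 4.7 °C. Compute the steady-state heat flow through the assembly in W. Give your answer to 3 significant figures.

724 W

0.134/0.0332 = 4.036
0.00921/0.129 = 0.0714
R_total = 4.036 + 0.0714 = 4.108 m²·K/W
Q = A·ΔT/R = 217 × (18.4 − 4.7) / 4.108 = 723.8 W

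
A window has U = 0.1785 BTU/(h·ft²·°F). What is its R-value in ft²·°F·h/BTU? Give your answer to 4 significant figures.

5.602 ft²·°F·h/BTU

R = 1/U = 1/0.1785 = 5.6022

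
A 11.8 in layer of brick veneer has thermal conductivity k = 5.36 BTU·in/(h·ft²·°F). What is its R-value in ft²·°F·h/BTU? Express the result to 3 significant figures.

2.20 ft²·°F·h/BTU

R = L/k = 11.8/5.36 = 2.201 ft²·°F·h/BTU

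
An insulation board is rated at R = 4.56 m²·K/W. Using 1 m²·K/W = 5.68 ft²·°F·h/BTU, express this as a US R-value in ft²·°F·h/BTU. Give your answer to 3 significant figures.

R_US = 4.56 × 5.68 = 25.9

25.9 ft²·°F·h/BTU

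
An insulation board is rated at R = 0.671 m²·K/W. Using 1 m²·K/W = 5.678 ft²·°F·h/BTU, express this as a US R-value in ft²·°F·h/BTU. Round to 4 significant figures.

3.810 ft²·°F·h/BTU

R_US = 0.671 × 5.678 = 3.8099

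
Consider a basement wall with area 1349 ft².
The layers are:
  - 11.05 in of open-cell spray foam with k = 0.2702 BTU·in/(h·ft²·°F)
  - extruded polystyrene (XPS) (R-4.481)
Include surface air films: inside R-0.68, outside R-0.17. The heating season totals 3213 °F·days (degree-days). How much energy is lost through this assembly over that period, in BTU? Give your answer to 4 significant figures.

2250000 BTU

11.05/0.2702 = 40.896
R_total = 0.68 + 40.896 + 4.481 + 0.17 = 46.227 ft²·°F·h/BTU
E = A × HDD × 24 / R = 1349 × 3213 × 24 / 46.227 = 2250300 BTU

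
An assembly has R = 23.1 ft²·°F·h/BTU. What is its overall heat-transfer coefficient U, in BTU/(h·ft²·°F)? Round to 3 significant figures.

0.0433 BTU/(h·ft²·°F)

U = 1/R = 1/23.1 = 0.04329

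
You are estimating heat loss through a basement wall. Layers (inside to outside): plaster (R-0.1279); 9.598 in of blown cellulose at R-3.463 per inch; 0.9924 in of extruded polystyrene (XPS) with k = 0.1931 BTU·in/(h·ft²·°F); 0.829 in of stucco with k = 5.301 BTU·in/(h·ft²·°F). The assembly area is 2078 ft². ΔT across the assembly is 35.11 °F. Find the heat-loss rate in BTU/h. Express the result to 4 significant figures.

1887 BTU/h

9.598 × 3.463 = 33.238
0.9924/0.1931 = 5.1393
0.829/5.301 = 0.15639
R_total = 0.1279 + 33.238 + 5.1393 + 0.15639 = 38.661 ft²·°F·h/BTU
Q = A·ΔT/R = 2078 × 35.11 / 38.661 = 1887.1 BTU/h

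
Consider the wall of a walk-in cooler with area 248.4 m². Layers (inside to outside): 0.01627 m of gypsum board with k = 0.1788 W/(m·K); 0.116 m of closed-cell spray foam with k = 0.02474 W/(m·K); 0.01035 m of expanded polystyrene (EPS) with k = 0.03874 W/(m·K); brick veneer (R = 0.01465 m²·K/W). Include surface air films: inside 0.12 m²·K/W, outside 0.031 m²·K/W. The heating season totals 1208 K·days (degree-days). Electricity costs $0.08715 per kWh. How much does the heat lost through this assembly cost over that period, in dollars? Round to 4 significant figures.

120.4 dollars

0.01627/0.1788 = 0.090996
0.116/0.02474 = 4.6888
0.01035/0.03874 = 0.26717
R_total = 0.12 + 0.090996 + 4.6888 + 0.26717 + 0.01465 + 0.031 = 5.2126 m²·K/W
E = A × HDD × 24 / R / 1000 = 248.4 × 1208 × 24 / 5.2126 / 1000 = 1381.6 kWh
Cost = 1381.6 × 0.08715 = $120.41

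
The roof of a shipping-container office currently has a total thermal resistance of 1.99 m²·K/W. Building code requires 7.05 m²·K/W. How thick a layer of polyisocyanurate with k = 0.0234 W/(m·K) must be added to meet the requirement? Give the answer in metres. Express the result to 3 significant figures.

0.118 m

ΔR = 7.05 − 1.99 = 5.06 m²·K/W
L = ΔR × k = 5.06 × 0.0234 = 0.1184 m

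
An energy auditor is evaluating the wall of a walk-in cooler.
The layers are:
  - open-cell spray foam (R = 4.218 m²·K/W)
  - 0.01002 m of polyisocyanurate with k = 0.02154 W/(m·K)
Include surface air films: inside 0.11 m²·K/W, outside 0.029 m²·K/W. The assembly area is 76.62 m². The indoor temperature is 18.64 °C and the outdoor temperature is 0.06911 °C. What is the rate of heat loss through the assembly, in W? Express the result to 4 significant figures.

295.1 W

0.01002/0.02154 = 0.46518
R_total = 0.11 + 4.218 + 0.46518 + 0.029 = 4.8222 m²·K/W
Q = A·ΔT/R = 76.62 × (18.64 − 0.06911) / 4.8222 = 295.07 W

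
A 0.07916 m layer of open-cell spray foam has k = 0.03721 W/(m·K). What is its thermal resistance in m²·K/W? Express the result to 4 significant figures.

R = L/k = 0.07916/0.03721 = 2.1274 m²·K/W

2.127 m²·K/W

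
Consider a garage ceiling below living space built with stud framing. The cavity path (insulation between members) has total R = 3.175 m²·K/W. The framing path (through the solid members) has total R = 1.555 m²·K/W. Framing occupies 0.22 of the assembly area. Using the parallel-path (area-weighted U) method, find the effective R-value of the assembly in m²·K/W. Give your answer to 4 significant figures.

2.583 m²·K/W

U_eff = 0.78/3.175 + 0.22/1.555 = 0.24567 + 0.14148 = 0.38715
R_eff = 1/U_eff = 2.583 m²·K/W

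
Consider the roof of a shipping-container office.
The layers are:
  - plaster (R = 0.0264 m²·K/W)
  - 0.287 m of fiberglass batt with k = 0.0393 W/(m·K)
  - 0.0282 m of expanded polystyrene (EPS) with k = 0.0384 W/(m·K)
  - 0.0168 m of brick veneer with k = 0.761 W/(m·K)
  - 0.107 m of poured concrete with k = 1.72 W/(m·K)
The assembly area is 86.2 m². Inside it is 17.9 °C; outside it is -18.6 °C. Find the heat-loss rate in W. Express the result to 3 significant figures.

386 W

0.287/0.0393 = 7.303
0.0282/0.0384 = 0.7344
0.0168/0.761 = 0.02208
0.107/1.72 = 0.06221
R_total = 0.0264 + 7.303 + 0.7344 + 0.02208 + 0.06221 = 8.148 m²·K/W
Q = A·ΔT/R = 86.2 × (17.9 − (-18.6)) / 8.148 = 386.2 W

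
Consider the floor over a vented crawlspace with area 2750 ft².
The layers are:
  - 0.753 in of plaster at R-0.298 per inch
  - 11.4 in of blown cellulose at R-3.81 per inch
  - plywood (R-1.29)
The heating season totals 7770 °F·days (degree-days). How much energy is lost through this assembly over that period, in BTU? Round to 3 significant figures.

11400000 BTU

0.753 × 0.298 = 0.2244
11.4 × 3.81 = 43.43
R_total = 0.2244 + 43.43 + 1.29 = 44.95 ft²·°F·h/BTU
E = A × HDD × 24 / R = 2750 × 7770 × 24 / 44.95 = 11410000 BTU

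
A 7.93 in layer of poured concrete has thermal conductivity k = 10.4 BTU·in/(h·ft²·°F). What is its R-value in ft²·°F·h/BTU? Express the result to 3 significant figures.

0.762 ft²·°F·h/BTU

R = L/k = 7.93/10.4 = 0.7625 ft²·°F·h/BTU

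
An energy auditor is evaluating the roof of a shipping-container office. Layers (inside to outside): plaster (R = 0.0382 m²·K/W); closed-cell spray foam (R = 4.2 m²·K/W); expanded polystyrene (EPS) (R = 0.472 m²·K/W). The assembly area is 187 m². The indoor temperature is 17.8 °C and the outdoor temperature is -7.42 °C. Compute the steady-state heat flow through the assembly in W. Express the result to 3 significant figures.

R_total = 0.0382 + 4.2 + 0.472 = 4.71 m²·K/W
Q = A·ΔT/R = 187 × (17.8 − (-7.42)) / 4.71 = 1001 W

1000 W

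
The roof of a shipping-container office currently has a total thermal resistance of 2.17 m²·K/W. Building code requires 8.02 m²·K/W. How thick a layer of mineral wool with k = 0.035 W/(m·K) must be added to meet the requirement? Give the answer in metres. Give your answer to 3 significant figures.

ΔR = 8.02 − 2.17 = 5.85 m²·K/W
L = ΔR × k = 5.85 × 0.035 = 0.2048 m

0.205 m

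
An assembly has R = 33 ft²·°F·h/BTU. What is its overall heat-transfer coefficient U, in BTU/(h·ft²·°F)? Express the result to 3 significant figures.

U = 1/R = 1/33 = 0.0303

0.0303 BTU/(h·ft²·°F)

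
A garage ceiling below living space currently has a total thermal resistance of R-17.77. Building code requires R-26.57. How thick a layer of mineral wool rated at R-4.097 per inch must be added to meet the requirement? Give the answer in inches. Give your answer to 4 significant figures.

ΔR = 26.57 − 17.77 = 8.8 ft²·°F·h/BTU
L = ΔR / (R/in) = 8.8/4.097 = 2.1479 in

2.148 in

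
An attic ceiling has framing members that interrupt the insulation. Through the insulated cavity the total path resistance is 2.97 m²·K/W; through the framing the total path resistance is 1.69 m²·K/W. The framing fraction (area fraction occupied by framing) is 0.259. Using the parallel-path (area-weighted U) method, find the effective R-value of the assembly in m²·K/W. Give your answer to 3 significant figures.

2.48 m²·K/W

U_eff = 0.741/2.97 + 0.259/1.69 = 0.2495 + 0.1533 = 0.4027
R_eff = 1/U_eff = 2.483 m²·K/W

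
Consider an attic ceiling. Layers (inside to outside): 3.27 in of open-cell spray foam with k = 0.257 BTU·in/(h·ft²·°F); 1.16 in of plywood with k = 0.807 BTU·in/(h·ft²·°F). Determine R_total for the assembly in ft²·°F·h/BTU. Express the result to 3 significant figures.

14.2 ft²·°F·h/BTU

3.27/0.257 = 12.72
1.16/0.807 = 1.437
R_total = 12.72 + 1.437 = 14.16 ft²·°F·h/BTU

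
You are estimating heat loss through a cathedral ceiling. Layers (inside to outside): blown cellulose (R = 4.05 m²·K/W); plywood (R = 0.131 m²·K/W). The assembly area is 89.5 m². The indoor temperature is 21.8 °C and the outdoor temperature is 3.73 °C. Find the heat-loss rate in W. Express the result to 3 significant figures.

R_total = 4.05 + 0.131 = 4.181 m²·K/W
Q = A·ΔT/R = 89.5 × (21.8 − 3.73) / 4.181 = 386.8 W

387 W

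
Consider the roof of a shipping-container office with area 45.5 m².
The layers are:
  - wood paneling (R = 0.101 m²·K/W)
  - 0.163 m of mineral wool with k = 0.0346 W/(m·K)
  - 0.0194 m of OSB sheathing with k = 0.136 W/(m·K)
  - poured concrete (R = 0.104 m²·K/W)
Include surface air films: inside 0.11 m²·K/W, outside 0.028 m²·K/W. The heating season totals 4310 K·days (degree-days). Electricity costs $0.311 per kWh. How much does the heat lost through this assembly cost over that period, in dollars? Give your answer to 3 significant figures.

282 dollars

0.163/0.0346 = 4.711
0.0194/0.136 = 0.1426
R_total = 0.11 + 0.101 + 4.711 + 0.1426 + 0.104 + 0.028 = 5.197 m²·K/W
E = A × HDD × 24 / R / 1000 = 45.5 × 4310 × 24 / 5.197 / 1000 = 905.7 kWh
Cost = 905.7 × 0.311 = $281.7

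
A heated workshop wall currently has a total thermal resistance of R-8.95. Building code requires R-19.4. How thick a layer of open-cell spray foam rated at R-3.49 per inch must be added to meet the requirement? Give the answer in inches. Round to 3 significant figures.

ΔR = 19.4 − 8.95 = 10.45 ft²·°F·h/BTU
L = ΔR / (R/in) = 10.45/3.49 = 2.994 in

2.99 in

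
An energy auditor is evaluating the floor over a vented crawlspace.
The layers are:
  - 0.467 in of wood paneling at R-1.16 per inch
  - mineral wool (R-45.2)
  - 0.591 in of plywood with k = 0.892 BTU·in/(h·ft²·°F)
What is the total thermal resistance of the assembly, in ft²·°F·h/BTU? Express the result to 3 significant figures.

0.467 × 1.16 = 0.5417
0.591/0.892 = 0.6626
R_total = 0.5417 + 45.2 + 0.6626 = 46.4 ft²·°F·h/BTU

46.4 ft²·°F·h/BTU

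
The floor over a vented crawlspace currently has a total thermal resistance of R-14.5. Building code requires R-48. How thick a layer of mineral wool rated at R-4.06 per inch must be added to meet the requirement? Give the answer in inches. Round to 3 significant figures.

ΔR = 48 − 14.5 = 33.5 ft²·°F·h/BTU
L = ΔR / (R/in) = 33.5/4.06 = 8.251 in

8.25 in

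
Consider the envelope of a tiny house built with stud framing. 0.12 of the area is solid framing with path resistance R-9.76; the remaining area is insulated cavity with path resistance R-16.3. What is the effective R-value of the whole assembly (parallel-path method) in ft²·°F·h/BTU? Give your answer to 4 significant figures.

U_eff = 0.88/16.3 + 0.12/9.76 = 0.053988 + 0.012295 = 0.066283
R_eff = 1/U_eff = 15.087 ft²·°F·h/BTU

15.09 ft²·°F·h/BTU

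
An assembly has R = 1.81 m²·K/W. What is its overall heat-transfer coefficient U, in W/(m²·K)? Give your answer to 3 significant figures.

U = 1/R = 1/1.81 = 0.5525

0.552 W/(m²·K)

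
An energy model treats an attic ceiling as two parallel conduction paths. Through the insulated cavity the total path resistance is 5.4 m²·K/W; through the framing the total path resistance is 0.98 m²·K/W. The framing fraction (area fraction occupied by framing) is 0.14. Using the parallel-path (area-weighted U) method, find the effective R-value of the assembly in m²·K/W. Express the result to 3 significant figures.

3.31 m²·K/W

U_eff = 0.86/5.4 + 0.14/0.98 = 0.1593 + 0.1429 = 0.3021
R_eff = 1/U_eff = 3.31 m²·K/W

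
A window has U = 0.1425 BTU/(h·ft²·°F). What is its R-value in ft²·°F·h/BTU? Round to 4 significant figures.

R = 1/U = 1/0.1425 = 7.0175

7.018 ft²·°F·h/BTU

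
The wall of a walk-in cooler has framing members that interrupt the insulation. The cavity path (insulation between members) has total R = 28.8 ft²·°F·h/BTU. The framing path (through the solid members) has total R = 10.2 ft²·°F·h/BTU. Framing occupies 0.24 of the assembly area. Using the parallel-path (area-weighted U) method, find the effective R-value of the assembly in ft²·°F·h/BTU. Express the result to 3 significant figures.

20.0 ft²·°F·h/BTU

U_eff = 0.76/28.8 + 0.24/10.2 = 0.02639 + 0.02353 = 0.04992
R_eff = 1/U_eff = 20.03 ft²·°F·h/BTU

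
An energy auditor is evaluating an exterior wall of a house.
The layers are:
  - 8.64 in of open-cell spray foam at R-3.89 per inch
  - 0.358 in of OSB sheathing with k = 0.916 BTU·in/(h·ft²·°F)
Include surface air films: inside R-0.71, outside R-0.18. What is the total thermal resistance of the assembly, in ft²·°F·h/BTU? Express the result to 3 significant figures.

8.64 × 3.89 = 33.61
0.358/0.916 = 0.3908
R_total = 0.71 + 33.61 + 0.3908 + 0.18 = 34.89 ft²·°F·h/BTU

34.9 ft²·°F·h/BTU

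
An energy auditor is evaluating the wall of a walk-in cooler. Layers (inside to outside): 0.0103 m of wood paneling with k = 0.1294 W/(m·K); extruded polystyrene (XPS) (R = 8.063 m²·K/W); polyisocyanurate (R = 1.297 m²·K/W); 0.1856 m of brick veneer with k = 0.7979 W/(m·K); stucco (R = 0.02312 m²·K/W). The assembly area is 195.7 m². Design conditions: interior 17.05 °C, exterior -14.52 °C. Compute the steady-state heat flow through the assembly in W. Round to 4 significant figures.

0.0103/0.1294 = 0.079598
0.1856/0.7979 = 0.23261
R_total = 0.079598 + 8.063 + 1.297 + 0.23261 + 0.02312 = 9.6953 m²·K/W
Q = A·ΔT/R = 195.7 × (17.05 − (-14.52)) / 9.6953 = 637.24 W

637.2 W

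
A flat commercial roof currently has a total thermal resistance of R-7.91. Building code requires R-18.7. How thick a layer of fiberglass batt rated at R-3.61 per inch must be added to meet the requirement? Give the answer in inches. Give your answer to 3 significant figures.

2.99 in

ΔR = 18.7 − 7.91 = 10.79 ft²·°F·h/BTU
L = ΔR / (R/in) = 10.79/3.61 = 2.989 in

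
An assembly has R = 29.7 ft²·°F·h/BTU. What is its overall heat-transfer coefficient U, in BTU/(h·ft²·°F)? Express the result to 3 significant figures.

0.0337 BTU/(h·ft²·°F)

U = 1/R = 1/29.7 = 0.03367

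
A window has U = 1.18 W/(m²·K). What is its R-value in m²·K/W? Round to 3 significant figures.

0.847 m²·K/W

R = 1/U = 1/1.18 = 0.8475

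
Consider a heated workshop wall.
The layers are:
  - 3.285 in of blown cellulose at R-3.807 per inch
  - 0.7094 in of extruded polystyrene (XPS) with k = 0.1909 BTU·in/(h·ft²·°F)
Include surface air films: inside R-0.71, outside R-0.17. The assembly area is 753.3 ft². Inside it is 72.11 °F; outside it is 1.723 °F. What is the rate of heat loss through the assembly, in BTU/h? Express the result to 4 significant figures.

3.285 × 3.807 = 12.506
0.7094/0.1909 = 3.7161
R_total = 0.71 + 12.506 + 3.7161 + 0.17 = 17.102 ft²·°F·h/BTU
Q = A·ΔT/R = 753.3 × (72.11 − 1.723) / 17.102 = 3100.4 BTU/h

3100 BTU/h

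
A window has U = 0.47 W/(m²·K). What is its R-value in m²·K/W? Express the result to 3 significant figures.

R = 1/U = 1/0.47 = 2.128

2.13 m²·K/W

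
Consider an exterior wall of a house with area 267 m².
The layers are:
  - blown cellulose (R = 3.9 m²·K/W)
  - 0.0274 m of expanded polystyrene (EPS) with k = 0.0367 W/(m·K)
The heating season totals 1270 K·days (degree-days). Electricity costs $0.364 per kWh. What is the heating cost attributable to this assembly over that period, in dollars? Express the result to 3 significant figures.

638 dollars

0.0274/0.0367 = 0.7466
R_total = 3.9 + 0.7466 = 4.647 m²·K/W
E = A × HDD × 24 / R / 1000 = 267 × 1270 × 24 / 4.647 / 1000 = 1751 kWh
Cost = 1751 × 0.364 = $637.5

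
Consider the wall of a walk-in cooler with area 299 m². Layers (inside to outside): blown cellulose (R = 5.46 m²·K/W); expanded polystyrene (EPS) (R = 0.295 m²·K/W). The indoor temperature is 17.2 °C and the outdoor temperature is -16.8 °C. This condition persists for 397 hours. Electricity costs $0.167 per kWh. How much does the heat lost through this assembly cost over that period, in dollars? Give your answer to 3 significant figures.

117 dollars

R_total = 5.46 + 0.295 = 5.755 m²·K/W
Q = 299 × (17.2 − (-16.8)) / 5.755 = 1766 W
E = 1766 W × 397 h / 1000 = 701.3 kWh
Cost = 701.3 × 0.167 = $117.1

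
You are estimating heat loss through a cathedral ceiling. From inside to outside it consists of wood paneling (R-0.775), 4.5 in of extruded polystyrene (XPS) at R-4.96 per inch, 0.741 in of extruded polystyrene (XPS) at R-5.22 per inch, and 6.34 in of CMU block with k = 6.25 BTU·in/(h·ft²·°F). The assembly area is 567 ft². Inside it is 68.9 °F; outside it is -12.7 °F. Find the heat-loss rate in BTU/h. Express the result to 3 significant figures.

1650 BTU/h

4.5 × 4.96 = 22.32
0.741 × 5.22 = 3.868
6.34/6.25 = 1.014
R_total = 0.775 + 22.32 + 3.868 + 1.014 = 27.98 ft²·°F·h/BTU
Q = A·ΔT/R = 567 × (68.9 − (-12.7)) / 27.98 = 1654 BTU/h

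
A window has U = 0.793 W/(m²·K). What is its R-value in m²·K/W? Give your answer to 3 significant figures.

1.26 m²·K/W

R = 1/U = 1/0.793 = 1.261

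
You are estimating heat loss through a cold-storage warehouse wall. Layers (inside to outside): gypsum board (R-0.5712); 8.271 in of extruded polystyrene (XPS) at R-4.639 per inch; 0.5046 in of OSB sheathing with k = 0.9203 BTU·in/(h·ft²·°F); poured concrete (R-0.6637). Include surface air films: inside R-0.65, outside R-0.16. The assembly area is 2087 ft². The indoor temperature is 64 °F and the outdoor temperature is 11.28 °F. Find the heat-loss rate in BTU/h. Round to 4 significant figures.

8.271 × 4.639 = 38.369
0.5046/0.9203 = 0.5483
R_total = 0.65 + 0.5712 + 38.369 + 0.5483 + 0.6637 + 0.16 = 40.962 ft²·°F·h/BTU
Q = A·ΔT/R = 2087 × (64 − 11.28) / 40.962 = 2686 BTU/h

2686 BTU/h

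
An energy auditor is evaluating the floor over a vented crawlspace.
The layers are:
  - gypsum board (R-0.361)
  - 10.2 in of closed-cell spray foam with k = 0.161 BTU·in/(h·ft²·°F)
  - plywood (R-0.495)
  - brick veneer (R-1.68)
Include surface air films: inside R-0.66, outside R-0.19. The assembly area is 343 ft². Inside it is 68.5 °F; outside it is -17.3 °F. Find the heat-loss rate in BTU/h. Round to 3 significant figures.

10.2/0.161 = 63.35
R_total = 0.66 + 0.361 + 63.35 + 0.495 + 1.68 + 0.19 = 66.74 ft²·°F·h/BTU
Q = A·ΔT/R = 343 × (68.5 − (-17.3)) / 66.74 = 441 BTU/h

441 BTU/h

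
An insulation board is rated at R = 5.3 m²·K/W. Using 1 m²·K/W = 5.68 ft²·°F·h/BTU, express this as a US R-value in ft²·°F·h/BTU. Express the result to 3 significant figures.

R_US = 5.3 × 5.68 = 30.1

30.1 ft²·°F·h/BTU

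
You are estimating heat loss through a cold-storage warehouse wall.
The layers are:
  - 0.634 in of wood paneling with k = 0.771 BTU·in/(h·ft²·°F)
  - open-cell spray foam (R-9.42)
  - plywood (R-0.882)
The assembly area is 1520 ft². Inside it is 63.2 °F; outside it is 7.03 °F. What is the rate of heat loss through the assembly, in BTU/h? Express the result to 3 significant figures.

7670 BTU/h

0.634/0.771 = 0.8223
R_total = 0.8223 + 9.42 + 0.882 = 11.12 ft²·°F·h/BTU
Q = A·ΔT/R = 1520 × (63.2 − 7.03) / 11.12 = 7675 BTU/h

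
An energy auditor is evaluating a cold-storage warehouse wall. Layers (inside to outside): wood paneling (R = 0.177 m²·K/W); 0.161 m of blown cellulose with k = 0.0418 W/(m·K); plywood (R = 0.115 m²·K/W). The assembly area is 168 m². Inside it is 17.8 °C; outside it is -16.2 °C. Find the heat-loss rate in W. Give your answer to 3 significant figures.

1380 W

0.161/0.0418 = 3.852
R_total = 0.177 + 3.852 + 0.115 = 4.144 m²·K/W
Q = A·ΔT/R = 168 × (17.8 − (-16.2)) / 4.144 = 1378 W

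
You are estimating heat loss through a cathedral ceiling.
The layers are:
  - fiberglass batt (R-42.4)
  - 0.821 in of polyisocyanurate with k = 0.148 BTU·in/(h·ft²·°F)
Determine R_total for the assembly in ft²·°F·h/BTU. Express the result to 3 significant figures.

0.821/0.148 = 5.547
R_total = 42.4 + 5.547 = 47.95 ft²·°F·h/BTU

47.9 ft²·°F·h/BTU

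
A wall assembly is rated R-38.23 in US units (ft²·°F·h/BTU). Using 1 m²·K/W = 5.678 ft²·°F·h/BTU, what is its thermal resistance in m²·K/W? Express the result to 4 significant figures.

R_SI = 38.23/5.678 = 6.733

6.733 m²·K/W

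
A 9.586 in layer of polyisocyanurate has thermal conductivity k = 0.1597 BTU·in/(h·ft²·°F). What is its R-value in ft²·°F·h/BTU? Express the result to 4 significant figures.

60.03 ft²·°F·h/BTU

R = L/k = 9.586/0.1597 = 60.025 ft²·°F·h/BTU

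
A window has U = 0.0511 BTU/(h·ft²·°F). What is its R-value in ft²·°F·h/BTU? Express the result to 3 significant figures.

19.6 ft²·°F·h/BTU

R = 1/U = 1/0.0511 = 19.57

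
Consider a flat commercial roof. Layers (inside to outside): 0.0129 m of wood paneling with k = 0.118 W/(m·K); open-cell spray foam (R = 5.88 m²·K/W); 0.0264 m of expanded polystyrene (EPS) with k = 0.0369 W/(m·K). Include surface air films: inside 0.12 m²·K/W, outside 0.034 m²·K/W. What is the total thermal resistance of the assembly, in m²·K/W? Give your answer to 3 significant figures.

0.0129/0.118 = 0.1093
0.0264/0.0369 = 0.7154
R_total = 0.12 + 0.1093 + 5.88 + 0.7154 + 0.034 = 6.859 m²·K/W

6.86 m²·K/W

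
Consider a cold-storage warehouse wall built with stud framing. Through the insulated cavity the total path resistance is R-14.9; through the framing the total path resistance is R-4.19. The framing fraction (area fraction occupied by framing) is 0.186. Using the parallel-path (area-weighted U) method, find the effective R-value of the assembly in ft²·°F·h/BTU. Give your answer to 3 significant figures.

U_eff = 0.814/14.9 + 0.186/4.19 = 0.05463 + 0.04439 = 0.09902
R_eff = 1/U_eff = 10.1 ft²·°F·h/BTU

10.1 ft²·°F·h/BTU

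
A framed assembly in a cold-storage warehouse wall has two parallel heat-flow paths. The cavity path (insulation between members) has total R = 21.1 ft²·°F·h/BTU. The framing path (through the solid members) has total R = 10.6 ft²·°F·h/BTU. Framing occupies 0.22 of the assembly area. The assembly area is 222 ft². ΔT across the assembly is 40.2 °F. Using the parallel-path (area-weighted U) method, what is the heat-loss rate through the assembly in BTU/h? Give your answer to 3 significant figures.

U_eff = 0.78/21.1 + 0.22/10.6 = 0.03697 + 0.02075 = 0.05772
R_eff = 1/U_eff = 17.32 ft²·°F·h/BTU
Q = 222 × 40.2 / 17.32 = 515.1 BTU/h

515 BTU/h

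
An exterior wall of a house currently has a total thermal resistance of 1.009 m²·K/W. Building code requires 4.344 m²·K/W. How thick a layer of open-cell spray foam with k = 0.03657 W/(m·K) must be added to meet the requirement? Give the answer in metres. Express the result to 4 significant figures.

0.1220 m

ΔR = 4.344 − 1.009 = 3.335 m²·K/W
L = ΔR × k = 3.335 × 0.03657 = 0.12196 m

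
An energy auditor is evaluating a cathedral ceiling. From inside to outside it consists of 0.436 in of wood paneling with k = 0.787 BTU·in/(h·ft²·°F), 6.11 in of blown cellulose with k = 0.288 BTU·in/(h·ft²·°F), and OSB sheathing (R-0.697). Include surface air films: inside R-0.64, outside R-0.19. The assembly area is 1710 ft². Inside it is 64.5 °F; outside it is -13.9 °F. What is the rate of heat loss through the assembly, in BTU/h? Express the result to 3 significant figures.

5750 BTU/h

0.436/0.787 = 0.554
6.11/0.288 = 21.22
R_total = 0.64 + 0.554 + 21.22 + 0.697 + 0.19 = 23.3 ft²·°F·h/BTU
Q = A·ΔT/R = 1710 × (64.5 − (-13.9)) / 23.3 = 5755 BTU/h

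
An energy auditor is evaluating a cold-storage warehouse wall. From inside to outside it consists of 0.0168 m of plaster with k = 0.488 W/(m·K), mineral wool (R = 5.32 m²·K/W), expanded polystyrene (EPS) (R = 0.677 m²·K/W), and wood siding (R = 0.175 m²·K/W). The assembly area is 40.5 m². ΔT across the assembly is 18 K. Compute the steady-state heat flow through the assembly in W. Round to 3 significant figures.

0.0168/0.488 = 0.03443
R_total = 0.03443 + 5.32 + 0.677 + 0.175 = 6.206 m²·K/W
Q = A·ΔT/R = 40.5 × 18 / 6.206 = 117.5 W

117 W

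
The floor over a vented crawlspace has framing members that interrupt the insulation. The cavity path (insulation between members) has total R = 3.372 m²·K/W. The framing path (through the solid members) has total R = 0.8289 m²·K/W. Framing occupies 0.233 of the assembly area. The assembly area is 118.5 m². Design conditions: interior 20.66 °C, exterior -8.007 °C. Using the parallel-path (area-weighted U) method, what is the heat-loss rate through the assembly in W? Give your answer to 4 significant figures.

U_eff = 0.767/3.372 + 0.233/0.8289 = 0.22746 + 0.2811 = 0.50856
R_eff = 1/U_eff = 1.9663 m²·K/W
Q = 118.5 × (20.66 − (-8.007)) / 1.9663 = 1727.6 W

1728 W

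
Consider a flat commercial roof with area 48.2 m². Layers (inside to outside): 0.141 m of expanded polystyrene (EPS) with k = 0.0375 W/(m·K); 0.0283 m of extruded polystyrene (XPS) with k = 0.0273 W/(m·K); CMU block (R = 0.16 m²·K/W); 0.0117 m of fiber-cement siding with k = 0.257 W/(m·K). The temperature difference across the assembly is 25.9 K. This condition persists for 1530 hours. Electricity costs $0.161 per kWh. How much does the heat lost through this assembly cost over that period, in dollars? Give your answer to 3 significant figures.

61.5 dollars

0.141/0.0375 = 3.76
0.0283/0.0273 = 1.037
0.0117/0.257 = 0.04553
R_total = 3.76 + 1.037 + 0.16 + 0.04553 = 5.002 m²·K/W
Q = 48.2 × 25.9 / 5.002 = 249.6 W
E = 249.6 W × 1530 h / 1000 = 381.8 kWh
Cost = 381.8 × 0.161 = $61.48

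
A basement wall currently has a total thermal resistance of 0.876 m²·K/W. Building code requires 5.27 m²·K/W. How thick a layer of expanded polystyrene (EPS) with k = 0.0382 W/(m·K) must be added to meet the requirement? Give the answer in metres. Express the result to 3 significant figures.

0.168 m

ΔR = 5.27 − 0.876 = 4.394 m²·K/W
L = ΔR × k = 4.394 × 0.0382 = 0.1679 m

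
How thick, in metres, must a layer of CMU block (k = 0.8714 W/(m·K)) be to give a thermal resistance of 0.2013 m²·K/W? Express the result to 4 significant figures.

0.1754 m

L = R·k = 0.2013 × 0.8714 = 0.17541 m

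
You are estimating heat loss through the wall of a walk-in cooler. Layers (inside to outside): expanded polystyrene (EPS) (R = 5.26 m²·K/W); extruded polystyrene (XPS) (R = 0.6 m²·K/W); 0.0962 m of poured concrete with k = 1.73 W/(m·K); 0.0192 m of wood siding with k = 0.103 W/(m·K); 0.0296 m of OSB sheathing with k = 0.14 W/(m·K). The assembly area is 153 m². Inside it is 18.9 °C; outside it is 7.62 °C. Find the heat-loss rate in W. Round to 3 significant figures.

273 W

0.0962/1.73 = 0.05561
0.0192/0.103 = 0.1864
0.0296/0.14 = 0.2114
R_total = 5.26 + 0.6 + 0.05561 + 0.1864 + 0.2114 = 6.313 m²·K/W
Q = A·ΔT/R = 153 × (18.9 − 7.62) / 6.313 = 273.4 W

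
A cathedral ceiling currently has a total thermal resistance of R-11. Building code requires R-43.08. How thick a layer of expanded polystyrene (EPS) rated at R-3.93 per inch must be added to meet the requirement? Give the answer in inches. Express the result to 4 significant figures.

8.163 in

ΔR = 43.08 − 11 = 32.08 ft²·°F·h/BTU
L = ΔR / (R/in) = 32.08/3.93 = 8.1628 in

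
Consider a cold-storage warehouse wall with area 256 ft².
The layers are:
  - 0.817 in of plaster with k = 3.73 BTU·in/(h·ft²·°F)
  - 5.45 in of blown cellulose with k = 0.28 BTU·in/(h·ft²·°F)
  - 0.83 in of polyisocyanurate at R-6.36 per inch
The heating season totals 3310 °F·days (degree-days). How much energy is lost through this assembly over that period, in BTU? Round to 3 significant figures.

0.817/3.73 = 0.219
5.45/0.28 = 19.46
0.83 × 6.36 = 5.279
R_total = 0.219 + 19.46 + 5.279 = 24.96 ft²·°F·h/BTU
E = A × HDD × 24 / R = 256 × 3310 × 24 / 24.96 = 814700 BTU

815000 BTU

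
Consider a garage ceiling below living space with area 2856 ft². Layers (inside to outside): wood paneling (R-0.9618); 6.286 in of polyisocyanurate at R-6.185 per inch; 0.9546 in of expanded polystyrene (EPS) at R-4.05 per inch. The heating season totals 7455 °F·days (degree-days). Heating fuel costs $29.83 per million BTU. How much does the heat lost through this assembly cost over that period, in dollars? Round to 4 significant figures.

6.286 × 6.185 = 38.879
0.9546 × 4.05 = 3.8661
R_total = 0.9618 + 38.879 + 3.8661 = 43.707 ft²·°F·h/BTU
E = A × HDD × 24 / R = 2856 × 7455 × 24 / 43.707 = 11691000 BTU
Cost = 11691000/10⁶ × 29.83 = $348.76

348.8 dollars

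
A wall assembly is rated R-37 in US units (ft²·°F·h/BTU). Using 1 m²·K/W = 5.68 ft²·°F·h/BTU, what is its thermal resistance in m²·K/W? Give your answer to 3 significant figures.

R_SI = 37/5.68 = 6.514

6.51 m²·K/W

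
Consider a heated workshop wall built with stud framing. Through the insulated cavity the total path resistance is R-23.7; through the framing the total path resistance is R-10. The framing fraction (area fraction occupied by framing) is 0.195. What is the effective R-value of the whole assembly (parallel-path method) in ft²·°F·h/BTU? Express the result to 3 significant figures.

18.7 ft²·°F·h/BTU

U_eff = 0.805/23.7 + 0.195/10 = 0.03397 + 0.0195 = 0.05347
R_eff = 1/U_eff = 18.7 ft²·°F·h/BTU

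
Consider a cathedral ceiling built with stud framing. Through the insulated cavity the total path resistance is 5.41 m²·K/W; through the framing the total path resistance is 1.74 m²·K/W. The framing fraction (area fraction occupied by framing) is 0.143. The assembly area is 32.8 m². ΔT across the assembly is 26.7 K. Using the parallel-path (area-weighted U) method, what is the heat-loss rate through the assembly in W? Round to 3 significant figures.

211 W

U_eff = 0.857/5.41 + 0.143/1.74 = 0.1584 + 0.08218 = 0.2406
R_eff = 1/U_eff = 4.156 m²·K/W
Q = 32.8 × 26.7 / 4.156 = 210.7 W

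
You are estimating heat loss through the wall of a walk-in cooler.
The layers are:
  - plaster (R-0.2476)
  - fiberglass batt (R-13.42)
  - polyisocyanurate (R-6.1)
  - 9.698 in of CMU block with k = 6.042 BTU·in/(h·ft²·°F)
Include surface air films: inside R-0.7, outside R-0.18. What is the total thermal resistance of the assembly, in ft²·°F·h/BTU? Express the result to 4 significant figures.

9.698/6.042 = 1.6051
R_total = 0.7 + 0.2476 + 13.42 + 6.1 + 1.6051 + 0.18 = 22.253 ft²·°F·h/BTU

22.25 ft²·°F·h/BTU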